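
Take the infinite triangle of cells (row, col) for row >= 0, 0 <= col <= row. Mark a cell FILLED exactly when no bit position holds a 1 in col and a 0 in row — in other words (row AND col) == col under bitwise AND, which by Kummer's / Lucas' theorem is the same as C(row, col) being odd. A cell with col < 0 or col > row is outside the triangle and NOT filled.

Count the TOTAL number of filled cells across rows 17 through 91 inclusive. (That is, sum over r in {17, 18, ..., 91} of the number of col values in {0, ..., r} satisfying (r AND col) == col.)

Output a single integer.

r17=10001 pc2: +4 =4
r18=10010 pc2: +4 =8
r19=10011 pc3: +8 =16
r20=10100 pc2: +4 =20
r21=10101 pc3: +8 =28
r22=10110 pc3: +8 =36
r23=10111 pc4: +16 =52
r24=11000 pc2: +4 =56
r25=11001 pc3: +8 =64
r26=11010 pc3: +8 =72
r27=11011 pc4: +16 =88
r28=11100 pc3: +8 =96
r29=11101 pc4: +16 =112
r30=11110 pc4: +16 =128
r31=11111 pc5: +32 =160
r32=100000 pc1: +2 =162
r33=100001 pc2: +4 =166
r34=100010 pc2: +4 =170
r35=100011 pc3: +8 =178
r36=100100 pc2: +4 =182
r37=100101 pc3: +8 =190
r38=100110 pc3: +8 =198
r39=100111 pc4: +16 =214
r40=101000 pc2: +4 =218
r41=101001 pc3: +8 =226
r42=101010 pc3: +8 =234
r43=101011 pc4: +16 =250
r44=101100 pc3: +8 =258
r45=101101 pc4: +16 =274
r46=101110 pc4: +16 =290
r47=101111 pc5: +32 =322
r48=110000 pc2: +4 =326
r49=110001 pc3: +8 =334
r50=110010 pc3: +8 =342
r51=110011 pc4: +16 =358
r52=110100 pc3: +8 =366
r53=110101 pc4: +16 =382
r54=110110 pc4: +16 =398
r55=110111 pc5: +32 =430
r56=111000 pc3: +8 =438
r57=111001 pc4: +16 =454
r58=111010 pc4: +16 =470
r59=111011 pc5: +32 =502
r60=111100 pc4: +16 =518
r61=111101 pc5: +32 =550
r62=111110 pc5: +32 =582
r63=111111 pc6: +64 =646
r64=1000000 pc1: +2 =648
r65=1000001 pc2: +4 =652
r66=1000010 pc2: +4 =656
r67=1000011 pc3: +8 =664
r68=1000100 pc2: +4 =668
r69=1000101 pc3: +8 =676
r70=1000110 pc3: +8 =684
r71=1000111 pc4: +16 =700
r72=1001000 pc2: +4 =704
r73=1001001 pc3: +8 =712
r74=1001010 pc3: +8 =720
r75=1001011 pc4: +16 =736
r76=1001100 pc3: +8 =744
r77=1001101 pc4: +16 =760
r78=1001110 pc4: +16 =776
r79=1001111 pc5: +32 =808
r80=1010000 pc2: +4 =812
r81=1010001 pc3: +8 =820
r82=1010010 pc3: +8 =828
r83=1010011 pc4: +16 =844
r84=1010100 pc3: +8 =852
r85=1010101 pc4: +16 =868
r86=1010110 pc4: +16 =884
r87=1010111 pc5: +32 =916
r88=1011000 pc3: +8 =924
r89=1011001 pc4: +16 =940
r90=1011010 pc4: +16 =956
r91=1011011 pc5: +32 =988

Answer: 988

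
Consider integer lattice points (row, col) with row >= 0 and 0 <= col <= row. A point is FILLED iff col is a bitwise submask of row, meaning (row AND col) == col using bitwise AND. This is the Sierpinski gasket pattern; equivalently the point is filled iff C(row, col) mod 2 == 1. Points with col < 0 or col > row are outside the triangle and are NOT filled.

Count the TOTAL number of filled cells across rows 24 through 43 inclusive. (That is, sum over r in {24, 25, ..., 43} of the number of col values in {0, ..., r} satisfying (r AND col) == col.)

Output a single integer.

Answer: 198

Derivation:
r24=11000 pc2: +4 =4
r25=11001 pc3: +8 =12
r26=11010 pc3: +8 =20
r27=11011 pc4: +16 =36
r28=11100 pc3: +8 =44
r29=11101 pc4: +16 =60
r30=11110 pc4: +16 =76
r31=11111 pc5: +32 =108
r32=100000 pc1: +2 =110
r33=100001 pc2: +4 =114
r34=100010 pc2: +4 =118
r35=100011 pc3: +8 =126
r36=100100 pc2: +4 =130
r37=100101 pc3: +8 =138
r38=100110 pc3: +8 =146
r39=100111 pc4: +16 =162
r40=101000 pc2: +4 =166
r41=101001 pc3: +8 =174
r42=101010 pc3: +8 =182
r43=101011 pc4: +16 =198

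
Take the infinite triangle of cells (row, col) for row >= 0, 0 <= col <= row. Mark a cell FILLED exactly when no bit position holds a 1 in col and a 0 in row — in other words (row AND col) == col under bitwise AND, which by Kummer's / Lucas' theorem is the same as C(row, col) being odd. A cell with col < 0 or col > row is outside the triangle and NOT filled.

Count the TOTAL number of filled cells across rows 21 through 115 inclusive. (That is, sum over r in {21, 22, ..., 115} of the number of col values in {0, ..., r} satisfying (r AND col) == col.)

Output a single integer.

r21=10101 pc3: +8 =8
r22=10110 pc3: +8 =16
r23=10111 pc4: +16 =32
r24=11000 pc2: +4 =36
r25=11001 pc3: +8 =44
r26=11010 pc3: +8 =52
r27=11011 pc4: +16 =68
r28=11100 pc3: +8 =76
r29=11101 pc4: +16 =92
r30=11110 pc4: +16 =108
r31=11111 pc5: +32 =140
r32=100000 pc1: +2 =142
r33=100001 pc2: +4 =146
r34=100010 pc2: +4 =150
r35=100011 pc3: +8 =158
r36=100100 pc2: +4 =162
r37=100101 pc3: +8 =170
r38=100110 pc3: +8 =178
r39=100111 pc4: +16 =194
r40=101000 pc2: +4 =198
r41=101001 pc3: +8 =206
r42=101010 pc3: +8 =214
r43=101011 pc4: +16 =230
r44=101100 pc3: +8 =238
r45=101101 pc4: +16 =254
r46=101110 pc4: +16 =270
r47=101111 pc5: +32 =302
r48=110000 pc2: +4 =306
r49=110001 pc3: +8 =314
r50=110010 pc3: +8 =322
r51=110011 pc4: +16 =338
r52=110100 pc3: +8 =346
r53=110101 pc4: +16 =362
r54=110110 pc4: +16 =378
r55=110111 pc5: +32 =410
r56=111000 pc3: +8 =418
r57=111001 pc4: +16 =434
r58=111010 pc4: +16 =450
r59=111011 pc5: +32 =482
r60=111100 pc4: +16 =498
r61=111101 pc5: +32 =530
r62=111110 pc5: +32 =562
r63=111111 pc6: +64 =626
r64=1000000 pc1: +2 =628
r65=1000001 pc2: +4 =632
r66=1000010 pc2: +4 =636
r67=1000011 pc3: +8 =644
r68=1000100 pc2: +4 =648
r69=1000101 pc3: +8 =656
r70=1000110 pc3: +8 =664
r71=1000111 pc4: +16 =680
r72=1001000 pc2: +4 =684
r73=1001001 pc3: +8 =692
r74=1001010 pc3: +8 =700
r75=1001011 pc4: +16 =716
r76=1001100 pc3: +8 =724
r77=1001101 pc4: +16 =740
r78=1001110 pc4: +16 =756
r79=1001111 pc5: +32 =788
r80=1010000 pc2: +4 =792
r81=1010001 pc3: +8 =800
r82=1010010 pc3: +8 =808
r83=1010011 pc4: +16 =824
r84=1010100 pc3: +8 =832
r85=1010101 pc4: +16 =848
r86=1010110 pc4: +16 =864
r87=1010111 pc5: +32 =896
r88=1011000 pc3: +8 =904
r89=1011001 pc4: +16 =920
r90=1011010 pc4: +16 =936
r91=1011011 pc5: +32 =968
r92=1011100 pc4: +16 =984
r93=1011101 pc5: +32 =1016
r94=1011110 pc5: +32 =1048
r95=1011111 pc6: +64 =1112
r96=1100000 pc2: +4 =1116
r97=1100001 pc3: +8 =1124
r98=1100010 pc3: +8 =1132
r99=1100011 pc4: +16 =1148
r100=1100100 pc3: +8 =1156
r101=1100101 pc4: +16 =1172
r102=1100110 pc4: +16 =1188
r103=1100111 pc5: +32 =1220
r104=1101000 pc3: +8 =1228
r105=1101001 pc4: +16 =1244
r106=1101010 pc4: +16 =1260
r107=1101011 pc5: +32 =1292
r108=1101100 pc4: +16 =1308
r109=1101101 pc5: +32 =1340
r110=1101110 pc5: +32 =1372
r111=1101111 pc6: +64 =1436
r112=1110000 pc3: +8 =1444
r113=1110001 pc4: +16 =1460
r114=1110010 pc4: +16 =1476
r115=1110011 pc5: +32 =1508

Answer: 1508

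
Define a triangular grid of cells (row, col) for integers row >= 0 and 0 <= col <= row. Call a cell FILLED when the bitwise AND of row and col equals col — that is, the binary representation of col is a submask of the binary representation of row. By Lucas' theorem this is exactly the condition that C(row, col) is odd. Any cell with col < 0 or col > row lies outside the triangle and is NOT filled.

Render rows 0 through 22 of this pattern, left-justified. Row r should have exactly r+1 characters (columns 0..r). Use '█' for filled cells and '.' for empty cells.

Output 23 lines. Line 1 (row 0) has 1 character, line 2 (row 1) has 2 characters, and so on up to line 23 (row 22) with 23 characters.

Answer: █
██
█.█
████
█...█
██..██
█.█.█.█
████████
█.......█
██......██
█.█.....█.█
████....████
█...█...█...█
██..██..██..██
█.█.█.█.█.█.█.█
████████████████
█...............█
██..............██
█.█.............█.█
████............████
█...█...........█...█
██..██..........██..██
█.█.█.█.........█.█.█.█

Derivation:
r0=0: █
r1=1: ██
r2=10: █.█
r3=11: ████
r4=100: █...█
r5=101: ██..██
r6=110: █.█.█.█
r7=111: ████████
r8=1000: █.......█
r9=1001: ██......██
r10=1010: █.█.....█.█
r11=1011: ████....████
r12=1100: █...█...█...█
r13=1101: ██..██..██..██
r14=1110: █.█.█.█.█.█.█.█
r15=1111: ████████████████
r16=10000: █...............█
r17=10001: ██..............██
r18=10010: █.█.............█.█
r19=10011: ████............████
r20=10100: █...█...........█...█
r21=10101: ██..██..........██..██
r22=10110: █.█.█.█.........█.█.█.█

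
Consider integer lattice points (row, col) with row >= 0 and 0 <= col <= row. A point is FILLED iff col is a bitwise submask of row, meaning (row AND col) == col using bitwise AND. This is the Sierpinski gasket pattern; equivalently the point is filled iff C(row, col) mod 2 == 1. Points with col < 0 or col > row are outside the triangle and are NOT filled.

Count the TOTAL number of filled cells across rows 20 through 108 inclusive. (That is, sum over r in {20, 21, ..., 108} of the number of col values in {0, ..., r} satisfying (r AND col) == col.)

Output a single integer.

r20=10100 pc2: +4 =4
r21=10101 pc3: +8 =12
r22=10110 pc3: +8 =20
r23=10111 pc4: +16 =36
r24=11000 pc2: +4 =40
r25=11001 pc3: +8 =48
r26=11010 pc3: +8 =56
r27=11011 pc4: +16 =72
r28=11100 pc3: +8 =80
r29=11101 pc4: +16 =96
r30=11110 pc4: +16 =112
r31=11111 pc5: +32 =144
r32=100000 pc1: +2 =146
r33=100001 pc2: +4 =150
r34=100010 pc2: +4 =154
r35=100011 pc3: +8 =162
r36=100100 pc2: +4 =166
r37=100101 pc3: +8 =174
r38=100110 pc3: +8 =182
r39=100111 pc4: +16 =198
r40=101000 pc2: +4 =202
r41=101001 pc3: +8 =210
r42=101010 pc3: +8 =218
r43=101011 pc4: +16 =234
r44=101100 pc3: +8 =242
r45=101101 pc4: +16 =258
r46=101110 pc4: +16 =274
r47=101111 pc5: +32 =306
r48=110000 pc2: +4 =310
r49=110001 pc3: +8 =318
r50=110010 pc3: +8 =326
r51=110011 pc4: +16 =342
r52=110100 pc3: +8 =350
r53=110101 pc4: +16 =366
r54=110110 pc4: +16 =382
r55=110111 pc5: +32 =414
r56=111000 pc3: +8 =422
r57=111001 pc4: +16 =438
r58=111010 pc4: +16 =454
r59=111011 pc5: +32 =486
r60=111100 pc4: +16 =502
r61=111101 pc5: +32 =534
r62=111110 pc5: +32 =566
r63=111111 pc6: +64 =630
r64=1000000 pc1: +2 =632
r65=1000001 pc2: +4 =636
r66=1000010 pc2: +4 =640
r67=1000011 pc3: +8 =648
r68=1000100 pc2: +4 =652
r69=1000101 pc3: +8 =660
r70=1000110 pc3: +8 =668
r71=1000111 pc4: +16 =684
r72=1001000 pc2: +4 =688
r73=1001001 pc3: +8 =696
r74=1001010 pc3: +8 =704
r75=1001011 pc4: +16 =720
r76=1001100 pc3: +8 =728
r77=1001101 pc4: +16 =744
r78=1001110 pc4: +16 =760
r79=1001111 pc5: +32 =792
r80=1010000 pc2: +4 =796
r81=1010001 pc3: +8 =804
r82=1010010 pc3: +8 =812
r83=1010011 pc4: +16 =828
r84=1010100 pc3: +8 =836
r85=1010101 pc4: +16 =852
r86=1010110 pc4: +16 =868
r87=1010111 pc5: +32 =900
r88=1011000 pc3: +8 =908
r89=1011001 pc4: +16 =924
r90=1011010 pc4: +16 =940
r91=1011011 pc5: +32 =972
r92=1011100 pc4: +16 =988
r93=1011101 pc5: +32 =1020
r94=1011110 pc5: +32 =1052
r95=1011111 pc6: +64 =1116
r96=1100000 pc2: +4 =1120
r97=1100001 pc3: +8 =1128
r98=1100010 pc3: +8 =1136
r99=1100011 pc4: +16 =1152
r100=1100100 pc3: +8 =1160
r101=1100101 pc4: +16 =1176
r102=1100110 pc4: +16 =1192
r103=1100111 pc5: +32 =1224
r104=1101000 pc3: +8 =1232
r105=1101001 pc4: +16 =1248
r106=1101010 pc4: +16 =1264
r107=1101011 pc5: +32 =1296
r108=1101100 pc4: +16 =1312

Answer: 1312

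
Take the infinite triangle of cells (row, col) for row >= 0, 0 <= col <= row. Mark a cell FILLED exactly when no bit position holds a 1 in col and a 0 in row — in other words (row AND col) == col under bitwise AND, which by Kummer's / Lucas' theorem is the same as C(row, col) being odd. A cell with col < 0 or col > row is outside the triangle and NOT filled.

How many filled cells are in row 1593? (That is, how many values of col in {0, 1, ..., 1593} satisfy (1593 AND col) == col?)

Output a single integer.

Answer: 64

Derivation:
1593 in binary = 11000111001
popcount(1593) = number of 1-bits in 11000111001 = 6
A col c satisfies (1593 AND c) == c iff every set bit of c is also set in 1593; each of the 6 set bits of 1593 can independently be on or off in c.
count = 2^6 = 64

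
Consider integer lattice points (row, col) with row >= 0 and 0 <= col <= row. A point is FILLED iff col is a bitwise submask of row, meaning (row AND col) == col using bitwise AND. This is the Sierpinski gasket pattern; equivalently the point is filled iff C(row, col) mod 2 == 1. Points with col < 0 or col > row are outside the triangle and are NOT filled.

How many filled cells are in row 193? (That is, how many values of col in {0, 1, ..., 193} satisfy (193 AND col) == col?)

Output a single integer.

193 in binary = 11000001
popcount(193) = number of 1-bits in 11000001 = 3
A col c satisfies (193 AND c) == c iff every set bit of c is also set in 193; each of the 3 set bits of 193 can independently be on or off in c.
count = 2^3 = 8

Answer: 8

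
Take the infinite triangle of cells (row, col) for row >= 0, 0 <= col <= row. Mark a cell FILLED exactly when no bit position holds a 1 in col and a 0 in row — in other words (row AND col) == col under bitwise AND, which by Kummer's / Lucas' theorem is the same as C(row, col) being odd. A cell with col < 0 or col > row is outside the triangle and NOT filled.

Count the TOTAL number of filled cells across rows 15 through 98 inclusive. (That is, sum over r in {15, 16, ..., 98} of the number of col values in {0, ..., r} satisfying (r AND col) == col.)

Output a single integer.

Answer: 1170

Derivation:
r15=1111 pc4: +16 =16
r16=10000 pc1: +2 =18
r17=10001 pc2: +4 =22
r18=10010 pc2: +4 =26
r19=10011 pc3: +8 =34
r20=10100 pc2: +4 =38
r21=10101 pc3: +8 =46
r22=10110 pc3: +8 =54
r23=10111 pc4: +16 =70
r24=11000 pc2: +4 =74
r25=11001 pc3: +8 =82
r26=11010 pc3: +8 =90
r27=11011 pc4: +16 =106
r28=11100 pc3: +8 =114
r29=11101 pc4: +16 =130
r30=11110 pc4: +16 =146
r31=11111 pc5: +32 =178
r32=100000 pc1: +2 =180
r33=100001 pc2: +4 =184
r34=100010 pc2: +4 =188
r35=100011 pc3: +8 =196
r36=100100 pc2: +4 =200
r37=100101 pc3: +8 =208
r38=100110 pc3: +8 =216
r39=100111 pc4: +16 =232
r40=101000 pc2: +4 =236
r41=101001 pc3: +8 =244
r42=101010 pc3: +8 =252
r43=101011 pc4: +16 =268
r44=101100 pc3: +8 =276
r45=101101 pc4: +16 =292
r46=101110 pc4: +16 =308
r47=101111 pc5: +32 =340
r48=110000 pc2: +4 =344
r49=110001 pc3: +8 =352
r50=110010 pc3: +8 =360
r51=110011 pc4: +16 =376
r52=110100 pc3: +8 =384
r53=110101 pc4: +16 =400
r54=110110 pc4: +16 =416
r55=110111 pc5: +32 =448
r56=111000 pc3: +8 =456
r57=111001 pc4: +16 =472
r58=111010 pc4: +16 =488
r59=111011 pc5: +32 =520
r60=111100 pc4: +16 =536
r61=111101 pc5: +32 =568
r62=111110 pc5: +32 =600
r63=111111 pc6: +64 =664
r64=1000000 pc1: +2 =666
r65=1000001 pc2: +4 =670
r66=1000010 pc2: +4 =674
r67=1000011 pc3: +8 =682
r68=1000100 pc2: +4 =686
r69=1000101 pc3: +8 =694
r70=1000110 pc3: +8 =702
r71=1000111 pc4: +16 =718
r72=1001000 pc2: +4 =722
r73=1001001 pc3: +8 =730
r74=1001010 pc3: +8 =738
r75=1001011 pc4: +16 =754
r76=1001100 pc3: +8 =762
r77=1001101 pc4: +16 =778
r78=1001110 pc4: +16 =794
r79=1001111 pc5: +32 =826
r80=1010000 pc2: +4 =830
r81=1010001 pc3: +8 =838
r82=1010010 pc3: +8 =846
r83=1010011 pc4: +16 =862
r84=1010100 pc3: +8 =870
r85=1010101 pc4: +16 =886
r86=1010110 pc4: +16 =902
r87=1010111 pc5: +32 =934
r88=1011000 pc3: +8 =942
r89=1011001 pc4: +16 =958
r90=1011010 pc4: +16 =974
r91=1011011 pc5: +32 =1006
r92=1011100 pc4: +16 =1022
r93=1011101 pc5: +32 =1054
r94=1011110 pc5: +32 =1086
r95=1011111 pc6: +64 =1150
r96=1100000 pc2: +4 =1154
r97=1100001 pc3: +8 =1162
r98=1100010 pc3: +8 =1170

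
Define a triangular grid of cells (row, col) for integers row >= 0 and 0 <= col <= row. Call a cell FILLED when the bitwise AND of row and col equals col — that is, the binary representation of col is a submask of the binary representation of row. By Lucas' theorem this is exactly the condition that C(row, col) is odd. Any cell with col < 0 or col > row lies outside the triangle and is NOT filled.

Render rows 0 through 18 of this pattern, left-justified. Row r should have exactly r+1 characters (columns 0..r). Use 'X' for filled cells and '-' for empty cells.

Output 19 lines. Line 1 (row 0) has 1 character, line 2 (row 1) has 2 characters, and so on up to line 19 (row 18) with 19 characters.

Answer: X
XX
X-X
XXXX
X---X
XX--XX
X-X-X-X
XXXXXXXX
X-------X
XX------XX
X-X-----X-X
XXXX----XXXX
X---X---X---X
XX--XX--XX--XX
X-X-X-X-X-X-X-X
XXXXXXXXXXXXXXXX
X---------------X
XX--------------XX
X-X-------------X-X

Derivation:
r0=0: X
r1=1: XX
r2=10: X-X
r3=11: XXXX
r4=100: X---X
r5=101: XX--XX
r6=110: X-X-X-X
r7=111: XXXXXXXX
r8=1000: X-------X
r9=1001: XX------XX
r10=1010: X-X-----X-X
r11=1011: XXXX----XXXX
r12=1100: X---X---X---X
r13=1101: XX--XX--XX--XX
r14=1110: X-X-X-X-X-X-X-X
r15=1111: XXXXXXXXXXXXXXXX
r16=10000: X---------------X
r17=10001: XX--------------XX
r18=10010: X-X-------------X-X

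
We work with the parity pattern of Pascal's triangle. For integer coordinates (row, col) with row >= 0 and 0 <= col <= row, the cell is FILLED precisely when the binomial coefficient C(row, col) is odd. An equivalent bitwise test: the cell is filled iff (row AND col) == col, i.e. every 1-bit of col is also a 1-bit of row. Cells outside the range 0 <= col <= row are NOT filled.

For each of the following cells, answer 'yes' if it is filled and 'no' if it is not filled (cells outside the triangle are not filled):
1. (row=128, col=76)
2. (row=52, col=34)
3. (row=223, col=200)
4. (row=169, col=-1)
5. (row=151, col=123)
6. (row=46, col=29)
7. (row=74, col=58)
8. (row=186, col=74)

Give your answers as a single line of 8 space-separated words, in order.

(128,76): row=0b10000000, col=0b1001100, row AND col = 0b0 = 0; 0 != 76 -> empty
(52,34): row=0b110100, col=0b100010, row AND col = 0b100000 = 32; 32 != 34 -> empty
(223,200): row=0b11011111, col=0b11001000, row AND col = 0b11001000 = 200; 200 == 200 -> filled
(169,-1): col outside [0, 169] -> not filled
(151,123): row=0b10010111, col=0b1111011, row AND col = 0b10011 = 19; 19 != 123 -> empty
(46,29): row=0b101110, col=0b11101, row AND col = 0b1100 = 12; 12 != 29 -> empty
(74,58): row=0b1001010, col=0b111010, row AND col = 0b1010 = 10; 10 != 58 -> empty
(186,74): row=0b10111010, col=0b1001010, row AND col = 0b1010 = 10; 10 != 74 -> empty

Answer: no no yes no no no no no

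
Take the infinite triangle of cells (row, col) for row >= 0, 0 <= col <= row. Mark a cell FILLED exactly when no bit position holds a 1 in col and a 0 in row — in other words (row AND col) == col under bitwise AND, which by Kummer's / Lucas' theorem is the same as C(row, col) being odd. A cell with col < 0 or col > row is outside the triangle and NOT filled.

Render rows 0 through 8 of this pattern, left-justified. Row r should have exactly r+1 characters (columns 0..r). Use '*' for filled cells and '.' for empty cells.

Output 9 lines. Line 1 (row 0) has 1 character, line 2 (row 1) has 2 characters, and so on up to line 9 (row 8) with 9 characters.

r0=0: *
r1=1: **
r2=10: *.*
r3=11: ****
r4=100: *...*
r5=101: **..**
r6=110: *.*.*.*
r7=111: ********
r8=1000: *.......*

Answer: *
**
*.*
****
*...*
**..**
*.*.*.*
********
*.......*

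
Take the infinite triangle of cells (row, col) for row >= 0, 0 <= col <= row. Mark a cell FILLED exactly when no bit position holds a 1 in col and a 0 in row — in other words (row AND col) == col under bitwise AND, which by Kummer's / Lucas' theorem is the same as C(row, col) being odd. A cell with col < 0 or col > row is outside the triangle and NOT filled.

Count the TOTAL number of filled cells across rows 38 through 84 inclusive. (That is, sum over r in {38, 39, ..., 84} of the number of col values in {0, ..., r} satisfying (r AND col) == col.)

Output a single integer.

Answer: 662

Derivation:
r38=100110 pc3: +8 =8
r39=100111 pc4: +16 =24
r40=101000 pc2: +4 =28
r41=101001 pc3: +8 =36
r42=101010 pc3: +8 =44
r43=101011 pc4: +16 =60
r44=101100 pc3: +8 =68
r45=101101 pc4: +16 =84
r46=101110 pc4: +16 =100
r47=101111 pc5: +32 =132
r48=110000 pc2: +4 =136
r49=110001 pc3: +8 =144
r50=110010 pc3: +8 =152
r51=110011 pc4: +16 =168
r52=110100 pc3: +8 =176
r53=110101 pc4: +16 =192
r54=110110 pc4: +16 =208
r55=110111 pc5: +32 =240
r56=111000 pc3: +8 =248
r57=111001 pc4: +16 =264
r58=111010 pc4: +16 =280
r59=111011 pc5: +32 =312
r60=111100 pc4: +16 =328
r61=111101 pc5: +32 =360
r62=111110 pc5: +32 =392
r63=111111 pc6: +64 =456
r64=1000000 pc1: +2 =458
r65=1000001 pc2: +4 =462
r66=1000010 pc2: +4 =466
r67=1000011 pc3: +8 =474
r68=1000100 pc2: +4 =478
r69=1000101 pc3: +8 =486
r70=1000110 pc3: +8 =494
r71=1000111 pc4: +16 =510
r72=1001000 pc2: +4 =514
r73=1001001 pc3: +8 =522
r74=1001010 pc3: +8 =530
r75=1001011 pc4: +16 =546
r76=1001100 pc3: +8 =554
r77=1001101 pc4: +16 =570
r78=1001110 pc4: +16 =586
r79=1001111 pc5: +32 =618
r80=1010000 pc2: +4 =622
r81=1010001 pc3: +8 =630
r82=1010010 pc3: +8 =638
r83=1010011 pc4: +16 =654
r84=1010100 pc3: +8 =662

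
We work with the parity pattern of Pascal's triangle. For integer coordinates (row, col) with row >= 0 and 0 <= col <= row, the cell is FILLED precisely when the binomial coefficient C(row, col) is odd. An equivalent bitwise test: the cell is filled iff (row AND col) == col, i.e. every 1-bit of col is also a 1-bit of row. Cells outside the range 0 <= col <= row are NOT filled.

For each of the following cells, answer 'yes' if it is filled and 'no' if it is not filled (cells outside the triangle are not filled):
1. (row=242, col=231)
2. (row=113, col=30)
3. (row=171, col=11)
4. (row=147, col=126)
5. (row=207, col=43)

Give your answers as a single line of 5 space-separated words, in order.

(242,231): row=0b11110010, col=0b11100111, row AND col = 0b11100010 = 226; 226 != 231 -> empty
(113,30): row=0b1110001, col=0b11110, row AND col = 0b10000 = 16; 16 != 30 -> empty
(171,11): row=0b10101011, col=0b1011, row AND col = 0b1011 = 11; 11 == 11 -> filled
(147,126): row=0b10010011, col=0b1111110, row AND col = 0b10010 = 18; 18 != 126 -> empty
(207,43): row=0b11001111, col=0b101011, row AND col = 0b1011 = 11; 11 != 43 -> empty

Answer: no no yes no no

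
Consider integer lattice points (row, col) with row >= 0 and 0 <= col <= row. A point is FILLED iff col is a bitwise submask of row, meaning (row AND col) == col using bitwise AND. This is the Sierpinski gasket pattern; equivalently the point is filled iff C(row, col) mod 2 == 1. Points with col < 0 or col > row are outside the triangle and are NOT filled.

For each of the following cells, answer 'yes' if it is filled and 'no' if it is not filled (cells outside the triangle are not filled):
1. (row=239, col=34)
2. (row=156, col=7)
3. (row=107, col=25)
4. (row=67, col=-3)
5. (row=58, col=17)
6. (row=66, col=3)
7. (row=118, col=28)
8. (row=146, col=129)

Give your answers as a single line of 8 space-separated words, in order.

Answer: yes no no no no no no no

Derivation:
(239,34): row=0b11101111, col=0b100010, row AND col = 0b100010 = 34; 34 == 34 -> filled
(156,7): row=0b10011100, col=0b111, row AND col = 0b100 = 4; 4 != 7 -> empty
(107,25): row=0b1101011, col=0b11001, row AND col = 0b1001 = 9; 9 != 25 -> empty
(67,-3): col outside [0, 67] -> not filled
(58,17): row=0b111010, col=0b10001, row AND col = 0b10000 = 16; 16 != 17 -> empty
(66,3): row=0b1000010, col=0b11, row AND col = 0b10 = 2; 2 != 3 -> empty
(118,28): row=0b1110110, col=0b11100, row AND col = 0b10100 = 20; 20 != 28 -> empty
(146,129): row=0b10010010, col=0b10000001, row AND col = 0b10000000 = 128; 128 != 129 -> empty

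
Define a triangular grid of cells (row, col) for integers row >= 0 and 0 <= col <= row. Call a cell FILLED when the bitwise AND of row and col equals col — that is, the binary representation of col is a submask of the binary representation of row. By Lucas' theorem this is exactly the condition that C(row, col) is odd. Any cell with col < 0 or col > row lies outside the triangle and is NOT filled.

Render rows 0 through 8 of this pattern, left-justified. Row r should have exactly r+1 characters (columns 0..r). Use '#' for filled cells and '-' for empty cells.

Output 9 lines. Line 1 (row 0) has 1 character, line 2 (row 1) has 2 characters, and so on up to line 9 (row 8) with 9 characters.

Answer: #
##
#-#
####
#---#
##--##
#-#-#-#
########
#-------#

Derivation:
r0=0: #
r1=1: ##
r2=10: #-#
r3=11: ####
r4=100: #---#
r5=101: ##--##
r6=110: #-#-#-#
r7=111: ########
r8=1000: #-------#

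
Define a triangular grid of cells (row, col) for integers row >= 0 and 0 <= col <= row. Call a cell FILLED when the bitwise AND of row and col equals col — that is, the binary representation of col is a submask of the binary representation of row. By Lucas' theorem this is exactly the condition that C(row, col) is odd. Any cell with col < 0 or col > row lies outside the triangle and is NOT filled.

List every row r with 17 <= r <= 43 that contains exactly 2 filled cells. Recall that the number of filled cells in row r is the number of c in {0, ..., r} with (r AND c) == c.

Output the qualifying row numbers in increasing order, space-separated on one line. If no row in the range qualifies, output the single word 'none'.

Answer: 32

Derivation:
Row r has 2^popcount(r) filled cells, so we need popcount(r) = log2(2) = 1.
Scan r = 17..43 and keep those with exactly 1 one-bits:
r=17=10001 popcount=2 -> skip
r=18=10010 popcount=2 -> skip
r=19=10011 popcount=3 -> skip
r=20=10100 popcount=2 -> skip
r=21=10101 popcount=3 -> skip
r=22=10110 popcount=3 -> skip
r=23=10111 popcount=4 -> skip
r=24=11000 popcount=2 -> skip
r=25=11001 popcount=3 -> skip
r=26=11010 popcount=3 -> skip
r=27=11011 popcount=4 -> skip
r=28=11100 popcount=3 -> skip
r=29=11101 popcount=4 -> skip
r=30=11110 popcount=4 -> skip
r=31=11111 popcount=5 -> skip
r=32=100000 popcount=1 -> KEEP
r=33=100001 popcount=2 -> skip
r=34=100010 popcount=2 -> skip
r=35=100011 popcount=3 -> skip
r=36=100100 popcount=2 -> skip
r=37=100101 popcount=3 -> skip
r=38=100110 popcount=3 -> skip
r=39=100111 popcount=4 -> skip
r=40=101000 popcount=2 -> skip
r=41=101001 popcount=3 -> skip
r=42=101010 popcount=3 -> skip
r=43=101011 popcount=4 -> skip
Kept rows: 32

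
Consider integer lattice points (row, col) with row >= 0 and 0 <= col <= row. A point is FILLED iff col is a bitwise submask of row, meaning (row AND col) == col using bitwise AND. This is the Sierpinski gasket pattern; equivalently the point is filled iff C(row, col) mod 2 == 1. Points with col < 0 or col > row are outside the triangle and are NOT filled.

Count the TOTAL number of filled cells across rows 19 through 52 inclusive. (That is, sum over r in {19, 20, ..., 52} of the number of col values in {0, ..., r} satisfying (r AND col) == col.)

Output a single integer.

r19=10011 pc3: +8 =8
r20=10100 pc2: +4 =12
r21=10101 pc3: +8 =20
r22=10110 pc3: +8 =28
r23=10111 pc4: +16 =44
r24=11000 pc2: +4 =48
r25=11001 pc3: +8 =56
r26=11010 pc3: +8 =64
r27=11011 pc4: +16 =80
r28=11100 pc3: +8 =88
r29=11101 pc4: +16 =104
r30=11110 pc4: +16 =120
r31=11111 pc5: +32 =152
r32=100000 pc1: +2 =154
r33=100001 pc2: +4 =158
r34=100010 pc2: +4 =162
r35=100011 pc3: +8 =170
r36=100100 pc2: +4 =174
r37=100101 pc3: +8 =182
r38=100110 pc3: +8 =190
r39=100111 pc4: +16 =206
r40=101000 pc2: +4 =210
r41=101001 pc3: +8 =218
r42=101010 pc3: +8 =226
r43=101011 pc4: +16 =242
r44=101100 pc3: +8 =250
r45=101101 pc4: +16 =266
r46=101110 pc4: +16 =282
r47=101111 pc5: +32 =314
r48=110000 pc2: +4 =318
r49=110001 pc3: +8 =326
r50=110010 pc3: +8 =334
r51=110011 pc4: +16 =350
r52=110100 pc3: +8 =358

Answer: 358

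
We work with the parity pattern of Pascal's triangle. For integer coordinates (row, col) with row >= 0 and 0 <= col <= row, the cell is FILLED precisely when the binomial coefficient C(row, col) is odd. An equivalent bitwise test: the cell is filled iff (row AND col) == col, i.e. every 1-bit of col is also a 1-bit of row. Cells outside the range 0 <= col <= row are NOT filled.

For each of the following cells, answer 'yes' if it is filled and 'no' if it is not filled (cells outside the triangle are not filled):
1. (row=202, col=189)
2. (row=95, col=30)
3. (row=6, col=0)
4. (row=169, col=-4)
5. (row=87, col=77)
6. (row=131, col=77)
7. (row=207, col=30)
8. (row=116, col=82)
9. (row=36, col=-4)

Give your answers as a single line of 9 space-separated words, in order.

Answer: no yes yes no no no no no no

Derivation:
(202,189): row=0b11001010, col=0b10111101, row AND col = 0b10001000 = 136; 136 != 189 -> empty
(95,30): row=0b1011111, col=0b11110, row AND col = 0b11110 = 30; 30 == 30 -> filled
(6,0): row=0b110, col=0b0, row AND col = 0b0 = 0; 0 == 0 -> filled
(169,-4): col outside [0, 169] -> not filled
(87,77): row=0b1010111, col=0b1001101, row AND col = 0b1000101 = 69; 69 != 77 -> empty
(131,77): row=0b10000011, col=0b1001101, row AND col = 0b1 = 1; 1 != 77 -> empty
(207,30): row=0b11001111, col=0b11110, row AND col = 0b1110 = 14; 14 != 30 -> empty
(116,82): row=0b1110100, col=0b1010010, row AND col = 0b1010000 = 80; 80 != 82 -> empty
(36,-4): col outside [0, 36] -> not filled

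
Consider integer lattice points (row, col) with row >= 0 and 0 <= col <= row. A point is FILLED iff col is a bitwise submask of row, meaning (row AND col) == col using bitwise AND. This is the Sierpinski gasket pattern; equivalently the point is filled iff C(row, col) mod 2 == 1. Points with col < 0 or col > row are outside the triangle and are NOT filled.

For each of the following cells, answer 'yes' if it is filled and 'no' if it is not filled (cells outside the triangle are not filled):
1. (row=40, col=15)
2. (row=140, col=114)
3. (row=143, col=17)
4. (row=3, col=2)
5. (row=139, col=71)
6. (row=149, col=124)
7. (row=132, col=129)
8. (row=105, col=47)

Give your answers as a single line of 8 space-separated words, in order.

Answer: no no no yes no no no no

Derivation:
(40,15): row=0b101000, col=0b1111, row AND col = 0b1000 = 8; 8 != 15 -> empty
(140,114): row=0b10001100, col=0b1110010, row AND col = 0b0 = 0; 0 != 114 -> empty
(143,17): row=0b10001111, col=0b10001, row AND col = 0b1 = 1; 1 != 17 -> empty
(3,2): row=0b11, col=0b10, row AND col = 0b10 = 2; 2 == 2 -> filled
(139,71): row=0b10001011, col=0b1000111, row AND col = 0b11 = 3; 3 != 71 -> empty
(149,124): row=0b10010101, col=0b1111100, row AND col = 0b10100 = 20; 20 != 124 -> empty
(132,129): row=0b10000100, col=0b10000001, row AND col = 0b10000000 = 128; 128 != 129 -> empty
(105,47): row=0b1101001, col=0b101111, row AND col = 0b101001 = 41; 41 != 47 -> empty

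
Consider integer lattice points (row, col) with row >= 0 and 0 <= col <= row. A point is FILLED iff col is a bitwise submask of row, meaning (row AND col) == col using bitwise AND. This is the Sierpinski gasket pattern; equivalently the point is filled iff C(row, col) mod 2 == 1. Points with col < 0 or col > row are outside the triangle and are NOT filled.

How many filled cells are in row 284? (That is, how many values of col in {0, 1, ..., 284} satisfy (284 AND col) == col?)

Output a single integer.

Answer: 16

Derivation:
284 in binary = 100011100
popcount(284) = number of 1-bits in 100011100 = 4
A col c satisfies (284 AND c) == c iff every set bit of c is also set in 284; each of the 4 set bits of 284 can independently be on or off in c.
count = 2^4 = 16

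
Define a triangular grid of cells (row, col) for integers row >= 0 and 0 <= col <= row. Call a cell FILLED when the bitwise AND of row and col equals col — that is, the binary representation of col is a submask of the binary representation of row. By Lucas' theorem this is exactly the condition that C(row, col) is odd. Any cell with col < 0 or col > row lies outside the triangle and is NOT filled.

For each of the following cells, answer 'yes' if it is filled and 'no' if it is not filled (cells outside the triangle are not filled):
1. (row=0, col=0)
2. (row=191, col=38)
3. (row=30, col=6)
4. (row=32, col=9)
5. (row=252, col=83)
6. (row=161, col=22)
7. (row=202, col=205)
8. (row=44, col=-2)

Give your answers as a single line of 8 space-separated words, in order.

Answer: yes yes yes no no no no no

Derivation:
(0,0): row=0b0, col=0b0, row AND col = 0b0 = 0; 0 == 0 -> filled
(191,38): row=0b10111111, col=0b100110, row AND col = 0b100110 = 38; 38 == 38 -> filled
(30,6): row=0b11110, col=0b110, row AND col = 0b110 = 6; 6 == 6 -> filled
(32,9): row=0b100000, col=0b1001, row AND col = 0b0 = 0; 0 != 9 -> empty
(252,83): row=0b11111100, col=0b1010011, row AND col = 0b1010000 = 80; 80 != 83 -> empty
(161,22): row=0b10100001, col=0b10110, row AND col = 0b0 = 0; 0 != 22 -> empty
(202,205): col outside [0, 202] -> not filled
(44,-2): col outside [0, 44] -> not filled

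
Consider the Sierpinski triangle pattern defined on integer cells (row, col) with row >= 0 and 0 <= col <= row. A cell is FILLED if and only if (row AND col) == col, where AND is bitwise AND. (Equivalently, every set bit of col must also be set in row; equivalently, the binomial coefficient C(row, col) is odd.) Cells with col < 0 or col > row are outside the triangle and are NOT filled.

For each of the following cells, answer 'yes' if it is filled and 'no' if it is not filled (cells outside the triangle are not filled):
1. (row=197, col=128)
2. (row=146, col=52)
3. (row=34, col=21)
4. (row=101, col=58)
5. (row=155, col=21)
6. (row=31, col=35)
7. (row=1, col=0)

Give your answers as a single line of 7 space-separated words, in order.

(197,128): row=0b11000101, col=0b10000000, row AND col = 0b10000000 = 128; 128 == 128 -> filled
(146,52): row=0b10010010, col=0b110100, row AND col = 0b10000 = 16; 16 != 52 -> empty
(34,21): row=0b100010, col=0b10101, row AND col = 0b0 = 0; 0 != 21 -> empty
(101,58): row=0b1100101, col=0b111010, row AND col = 0b100000 = 32; 32 != 58 -> empty
(155,21): row=0b10011011, col=0b10101, row AND col = 0b10001 = 17; 17 != 21 -> empty
(31,35): col outside [0, 31] -> not filled
(1,0): row=0b1, col=0b0, row AND col = 0b0 = 0; 0 == 0 -> filled

Answer: yes no no no no no yes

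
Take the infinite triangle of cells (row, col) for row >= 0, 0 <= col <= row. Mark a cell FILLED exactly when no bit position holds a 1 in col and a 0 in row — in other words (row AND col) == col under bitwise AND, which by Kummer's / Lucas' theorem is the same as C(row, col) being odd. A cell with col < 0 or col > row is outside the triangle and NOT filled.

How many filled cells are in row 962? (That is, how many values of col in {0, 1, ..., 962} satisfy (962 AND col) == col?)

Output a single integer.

Answer: 32

Derivation:
962 in binary = 1111000010
popcount(962) = number of 1-bits in 1111000010 = 5
A col c satisfies (962 AND c) == c iff every set bit of c is also set in 962; each of the 5 set bits of 962 can independently be on or off in c.
count = 2^5 = 32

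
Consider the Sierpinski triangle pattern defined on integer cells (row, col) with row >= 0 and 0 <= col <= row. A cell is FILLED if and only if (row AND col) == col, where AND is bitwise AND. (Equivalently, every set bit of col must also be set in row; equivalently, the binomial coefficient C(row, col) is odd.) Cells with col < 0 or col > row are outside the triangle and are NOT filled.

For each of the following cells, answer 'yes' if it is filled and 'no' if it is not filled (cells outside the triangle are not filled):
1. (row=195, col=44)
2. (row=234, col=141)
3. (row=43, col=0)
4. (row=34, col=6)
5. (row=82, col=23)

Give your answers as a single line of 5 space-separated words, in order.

Answer: no no yes no no

Derivation:
(195,44): row=0b11000011, col=0b101100, row AND col = 0b0 = 0; 0 != 44 -> empty
(234,141): row=0b11101010, col=0b10001101, row AND col = 0b10001000 = 136; 136 != 141 -> empty
(43,0): row=0b101011, col=0b0, row AND col = 0b0 = 0; 0 == 0 -> filled
(34,6): row=0b100010, col=0b110, row AND col = 0b10 = 2; 2 != 6 -> empty
(82,23): row=0b1010010, col=0b10111, row AND col = 0b10010 = 18; 18 != 23 -> empty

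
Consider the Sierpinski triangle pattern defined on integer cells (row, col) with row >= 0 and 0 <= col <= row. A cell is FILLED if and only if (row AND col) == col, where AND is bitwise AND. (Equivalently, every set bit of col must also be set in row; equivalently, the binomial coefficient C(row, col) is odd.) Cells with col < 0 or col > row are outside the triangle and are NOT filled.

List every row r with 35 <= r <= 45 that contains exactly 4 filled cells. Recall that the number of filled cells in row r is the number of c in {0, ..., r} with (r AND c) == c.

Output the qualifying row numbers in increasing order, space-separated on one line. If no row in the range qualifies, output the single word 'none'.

Answer: 36 40

Derivation:
Row r has 2^popcount(r) filled cells, so we need popcount(r) = log2(4) = 2.
Scan r = 35..45 and keep those with exactly 2 one-bits:
r=35=100011 popcount=3 -> skip
r=36=100100 popcount=2 -> KEEP
r=37=100101 popcount=3 -> skip
r=38=100110 popcount=3 -> skip
r=39=100111 popcount=4 -> skip
r=40=101000 popcount=2 -> KEEP
r=41=101001 popcount=3 -> skip
r=42=101010 popcount=3 -> skip
r=43=101011 popcount=4 -> skip
r=44=101100 popcount=3 -> skip
r=45=101101 popcount=4 -> skip
Kept rows: 36 40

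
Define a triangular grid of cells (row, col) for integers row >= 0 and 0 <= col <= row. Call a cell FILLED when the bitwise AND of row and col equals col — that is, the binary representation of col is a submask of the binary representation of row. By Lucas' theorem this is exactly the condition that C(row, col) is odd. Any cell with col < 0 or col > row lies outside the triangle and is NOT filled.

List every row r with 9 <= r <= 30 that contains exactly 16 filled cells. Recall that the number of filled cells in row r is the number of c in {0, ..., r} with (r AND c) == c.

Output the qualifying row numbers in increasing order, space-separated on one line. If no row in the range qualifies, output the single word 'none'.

Row r has 2^popcount(r) filled cells, so we need popcount(r) = log2(16) = 4.
Scan r = 9..30 and keep those with exactly 4 one-bits:
r=9=1001 popcount=2 -> skip
r=10=1010 popcount=2 -> skip
r=11=1011 popcount=3 -> skip
r=12=1100 popcount=2 -> skip
r=13=1101 popcount=3 -> skip
r=14=1110 popcount=3 -> skip
r=15=1111 popcount=4 -> KEEP
r=16=10000 popcount=1 -> skip
r=17=10001 popcount=2 -> skip
r=18=10010 popcount=2 -> skip
r=19=10011 popcount=3 -> skip
r=20=10100 popcount=2 -> skip
r=21=10101 popcount=3 -> skip
r=22=10110 popcount=3 -> skip
r=23=10111 popcount=4 -> KEEP
r=24=11000 popcount=2 -> skip
r=25=11001 popcount=3 -> skip
r=26=11010 popcount=3 -> skip
r=27=11011 popcount=4 -> KEEP
r=28=11100 popcount=3 -> skip
r=29=11101 popcount=4 -> KEEP
r=30=11110 popcount=4 -> KEEP
Kept rows: 15 23 27 29 30

Answer: 15 23 27 29 30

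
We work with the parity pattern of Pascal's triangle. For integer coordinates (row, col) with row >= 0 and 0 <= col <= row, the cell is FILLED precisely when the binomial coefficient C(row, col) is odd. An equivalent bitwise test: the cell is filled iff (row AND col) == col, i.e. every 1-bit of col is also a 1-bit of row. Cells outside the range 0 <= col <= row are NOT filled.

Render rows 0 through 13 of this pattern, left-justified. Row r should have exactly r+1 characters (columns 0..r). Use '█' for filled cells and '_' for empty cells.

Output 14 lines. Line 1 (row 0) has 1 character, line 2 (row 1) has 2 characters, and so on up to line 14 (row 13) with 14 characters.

r0=0: █
r1=1: ██
r2=10: █_█
r3=11: ████
r4=100: █___█
r5=101: ██__██
r6=110: █_█_█_█
r7=111: ████████
r8=1000: █_______█
r9=1001: ██______██
r10=1010: █_█_____█_█
r11=1011: ████____████
r12=1100: █___█___█___█
r13=1101: ██__██__██__██

Answer: █
██
█_█
████
█___█
██__██
█_█_█_█
████████
█_______█
██______██
█_█_____█_█
████____████
█___█___█___█
██__██__██__██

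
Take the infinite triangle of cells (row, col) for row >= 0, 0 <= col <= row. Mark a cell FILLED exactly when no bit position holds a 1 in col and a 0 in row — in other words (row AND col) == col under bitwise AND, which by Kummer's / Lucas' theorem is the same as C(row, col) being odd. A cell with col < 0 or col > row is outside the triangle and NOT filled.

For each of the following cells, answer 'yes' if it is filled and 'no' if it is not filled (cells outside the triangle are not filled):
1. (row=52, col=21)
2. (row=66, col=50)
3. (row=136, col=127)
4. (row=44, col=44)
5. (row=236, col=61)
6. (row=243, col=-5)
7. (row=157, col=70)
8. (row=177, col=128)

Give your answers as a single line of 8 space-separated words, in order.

(52,21): row=0b110100, col=0b10101, row AND col = 0b10100 = 20; 20 != 21 -> empty
(66,50): row=0b1000010, col=0b110010, row AND col = 0b10 = 2; 2 != 50 -> empty
(136,127): row=0b10001000, col=0b1111111, row AND col = 0b1000 = 8; 8 != 127 -> empty
(44,44): row=0b101100, col=0b101100, row AND col = 0b101100 = 44; 44 == 44 -> filled
(236,61): row=0b11101100, col=0b111101, row AND col = 0b101100 = 44; 44 != 61 -> empty
(243,-5): col outside [0, 243] -> not filled
(157,70): row=0b10011101, col=0b1000110, row AND col = 0b100 = 4; 4 != 70 -> empty
(177,128): row=0b10110001, col=0b10000000, row AND col = 0b10000000 = 128; 128 == 128 -> filled

Answer: no no no yes no no no yes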